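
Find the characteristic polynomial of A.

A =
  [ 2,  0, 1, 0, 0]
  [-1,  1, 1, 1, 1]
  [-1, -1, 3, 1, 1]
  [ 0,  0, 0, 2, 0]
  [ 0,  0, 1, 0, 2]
x^5 - 10*x^4 + 40*x^3 - 80*x^2 + 80*x - 32

Expanding det(x·I − A) (e.g. by cofactor expansion or by noting that A is similar to its Jordan form J, which has the same characteristic polynomial as A) gives
  χ_A(x) = x^5 - 10*x^4 + 40*x^3 - 80*x^2 + 80*x - 32
which factors as (x - 2)^5. The eigenvalues (with algebraic multiplicities) are λ = 2 with multiplicity 5.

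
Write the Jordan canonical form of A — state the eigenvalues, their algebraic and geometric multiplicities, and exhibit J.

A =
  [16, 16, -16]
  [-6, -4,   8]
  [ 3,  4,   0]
J_2(4) ⊕ J_1(4)

The characteristic polynomial is
  det(x·I − A) = x^3 - 12*x^2 + 48*x - 64 = (x - 4)^3

Eigenvalues and multiplicities (the geometric multiplicity of λ is n − rank(A − λI), which equals the number of Jordan blocks for λ):
  λ = 4: algebraic multiplicity = 3, geometric multiplicity = 2

Determining the block sizes for each eigenvalue:
  λ = 4: 2 blocks summing to 3 forces exactly one block of size 2 and the rest size 1 → block sizes [2, 1]

Assembling the blocks gives a Jordan form
J =
  [4, 1, 0]
  [0, 4, 0]
  [0, 0, 4]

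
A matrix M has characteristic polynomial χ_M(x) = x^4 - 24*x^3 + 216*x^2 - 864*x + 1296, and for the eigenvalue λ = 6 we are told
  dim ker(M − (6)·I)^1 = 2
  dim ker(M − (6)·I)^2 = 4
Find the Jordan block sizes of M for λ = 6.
Block sizes for λ = 6: [2, 2]

From the dimensions of kernels of powers, the number of Jordan blocks of size at least j is d_j − d_{j−1} where d_j = dim ker(N^j) (with d_0 = 0). Computing the differences gives [2, 2].
The number of blocks of size exactly k is (#blocks of size ≥ k) − (#blocks of size ≥ k + 1), so the partition is: 2 block(s) of size 2.
In nonincreasing order the block sizes are [2, 2].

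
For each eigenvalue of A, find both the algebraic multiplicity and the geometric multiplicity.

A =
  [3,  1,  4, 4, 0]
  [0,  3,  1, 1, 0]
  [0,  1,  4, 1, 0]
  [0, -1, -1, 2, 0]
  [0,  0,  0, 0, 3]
λ = 3: alg = 5, geom = 3

Step 1 — factor the characteristic polynomial to read off the algebraic multiplicities:
  χ_A(x) = (x - 3)^5

Step 2 — compute geometric multiplicities via the rank-nullity identity g(λ) = n − rank(A − λI):
  rank(A − (3)·I) = 2, so dim ker(A − (3)·I) = n − 2 = 3

Summary:
  λ = 3: algebraic multiplicity = 5, geometric multiplicity = 3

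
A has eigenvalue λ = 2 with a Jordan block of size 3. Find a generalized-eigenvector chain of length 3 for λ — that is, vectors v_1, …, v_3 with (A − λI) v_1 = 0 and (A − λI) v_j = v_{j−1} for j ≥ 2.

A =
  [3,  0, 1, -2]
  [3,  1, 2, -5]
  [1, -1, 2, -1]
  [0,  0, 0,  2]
A Jordan chain for λ = 2 of length 3:
v_1 = (2, 2, -2, 0)ᵀ
v_2 = (1, 3, 1, 0)ᵀ
v_3 = (1, 0, 0, 0)ᵀ

Let N = A − (2)·I. We want v_3 with N^3 v_3 = 0 but N^2 v_3 ≠ 0; then v_{j-1} := N · v_j for j = 3, …, 2.

Pick v_3 = (1, 0, 0, 0)ᵀ.
Then v_2 = N · v_3 = (1, 3, 1, 0)ᵀ.
Then v_1 = N · v_2 = (2, 2, -2, 0)ᵀ.

Sanity check: (A − (2)·I) v_1 = (0, 0, 0, 0)ᵀ = 0. ✓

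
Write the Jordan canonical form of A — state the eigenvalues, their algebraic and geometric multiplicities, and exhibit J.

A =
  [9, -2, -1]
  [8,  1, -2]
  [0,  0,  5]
J_2(5) ⊕ J_1(5)

The characteristic polynomial is
  det(x·I − A) = x^3 - 15*x^2 + 75*x - 125 = (x - 5)^3

Eigenvalues and multiplicities (the geometric multiplicity of λ is n − rank(A − λI), which equals the number of Jordan blocks for λ):
  λ = 5: algebraic multiplicity = 3, geometric multiplicity = 2

Determining the block sizes for each eigenvalue:
  λ = 5: 2 blocks summing to 3 forces exactly one block of size 2 and the rest size 1 → block sizes [2, 1]

Assembling the blocks gives a Jordan form
J =
  [5, 1, 0]
  [0, 5, 0]
  [0, 0, 5]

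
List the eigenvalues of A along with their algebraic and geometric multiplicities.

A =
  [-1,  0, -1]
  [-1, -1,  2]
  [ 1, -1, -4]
λ = -2: alg = 3, geom = 1

Step 1 — factor the characteristic polynomial to read off the algebraic multiplicities:
  χ_A(x) = (x + 2)^3

Step 2 — compute geometric multiplicities via the rank-nullity identity g(λ) = n − rank(A − λI):
  rank(A − (-2)·I) = 2, so dim ker(A − (-2)·I) = n − 2 = 1

Summary:
  λ = -2: algebraic multiplicity = 3, geometric multiplicity = 1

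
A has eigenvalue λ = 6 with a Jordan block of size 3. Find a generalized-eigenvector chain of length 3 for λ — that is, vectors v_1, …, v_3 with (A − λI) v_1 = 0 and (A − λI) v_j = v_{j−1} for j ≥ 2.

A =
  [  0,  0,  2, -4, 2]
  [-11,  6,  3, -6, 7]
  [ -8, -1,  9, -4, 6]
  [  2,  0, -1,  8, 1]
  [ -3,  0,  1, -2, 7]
A Jordan chain for λ = 6 of length 3:
v_1 = (6, 9, 9, -3, 3)ᵀ
v_2 = (-6, -11, -8, 2, -3)ᵀ
v_3 = (1, 0, 0, 0, 0)ᵀ

Let N = A − (6)·I. We want v_3 with N^3 v_3 = 0 but N^2 v_3 ≠ 0; then v_{j-1} := N · v_j for j = 3, …, 2.

Pick v_3 = (1, 0, 0, 0, 0)ᵀ.
Then v_2 = N · v_3 = (-6, -11, -8, 2, -3)ᵀ.
Then v_1 = N · v_2 = (6, 9, 9, -3, 3)ᵀ.

Sanity check: (A − (6)·I) v_1 = (0, 0, 0, 0, 0)ᵀ = 0. ✓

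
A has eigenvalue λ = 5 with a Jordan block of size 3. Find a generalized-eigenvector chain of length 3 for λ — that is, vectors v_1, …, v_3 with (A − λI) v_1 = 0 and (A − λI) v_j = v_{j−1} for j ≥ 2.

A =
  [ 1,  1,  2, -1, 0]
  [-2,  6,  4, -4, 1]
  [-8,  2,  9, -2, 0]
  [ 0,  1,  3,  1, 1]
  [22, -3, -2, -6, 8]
A Jordan chain for λ = 5 of length 3:
v_1 = (-2, -4, -4, -4, 0)ᵀ
v_2 = (-4, -2, -8, 0, 22)ᵀ
v_3 = (1, 0, 0, 0, 0)ᵀ

Let N = A − (5)·I. We want v_3 with N^3 v_3 = 0 but N^2 v_3 ≠ 0; then v_{j-1} := N · v_j for j = 3, …, 2.

Pick v_3 = (1, 0, 0, 0, 0)ᵀ.
Then v_2 = N · v_3 = (-4, -2, -8, 0, 22)ᵀ.
Then v_1 = N · v_2 = (-2, -4, -4, -4, 0)ᵀ.

Sanity check: (A − (5)·I) v_1 = (0, 0, 0, 0, 0)ᵀ = 0. ✓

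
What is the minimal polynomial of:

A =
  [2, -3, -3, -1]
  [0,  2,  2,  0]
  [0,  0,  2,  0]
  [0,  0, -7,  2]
x^3 - 6*x^2 + 12*x - 8

The characteristic polynomial is χ_A(x) = (x - 2)^4, so the eigenvalues are known. The minimal polynomial is
  m_A(x) = Π_λ (x − λ)^{k_λ}
where k_λ is the size of the *largest* Jordan block for λ (equivalently, the smallest k with (A − λI)^k v = 0 for every generalised eigenvector v of λ).

  λ = 2: largest Jordan block has size 3, contributing (x − 2)^3

So m_A(x) = (x - 2)^3 = x^3 - 6*x^2 + 12*x - 8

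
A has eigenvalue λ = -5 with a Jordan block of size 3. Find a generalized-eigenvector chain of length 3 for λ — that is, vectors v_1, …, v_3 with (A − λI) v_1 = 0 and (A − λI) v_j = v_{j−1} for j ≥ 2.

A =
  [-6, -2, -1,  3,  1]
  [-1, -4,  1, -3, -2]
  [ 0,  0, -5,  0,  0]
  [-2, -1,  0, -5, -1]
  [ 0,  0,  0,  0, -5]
A Jordan chain for λ = -5 of length 3:
v_1 = (-3, 6, 0, 3, 0)ᵀ
v_2 = (-1, -1, 0, -2, 0)ᵀ
v_3 = (1, 0, 0, 0, 0)ᵀ

Let N = A − (-5)·I. We want v_3 with N^3 v_3 = 0 but N^2 v_3 ≠ 0; then v_{j-1} := N · v_j for j = 3, …, 2.

Pick v_3 = (1, 0, 0, 0, 0)ᵀ.
Then v_2 = N · v_3 = (-1, -1, 0, -2, 0)ᵀ.
Then v_1 = N · v_2 = (-3, 6, 0, 3, 0)ᵀ.

Sanity check: (A − (-5)·I) v_1 = (0, 0, 0, 0, 0)ᵀ = 0. ✓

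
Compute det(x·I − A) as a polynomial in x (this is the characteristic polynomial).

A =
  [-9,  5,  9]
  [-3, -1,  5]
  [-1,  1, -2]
x^3 + 12*x^2 + 48*x + 64

Expanding det(x·I − A) (e.g. by cofactor expansion or by noting that A is similar to its Jordan form J, which has the same characteristic polynomial as A) gives
  χ_A(x) = x^3 + 12*x^2 + 48*x + 64
which factors as (x + 4)^3. The eigenvalues (with algebraic multiplicities) are λ = -4 with multiplicity 3.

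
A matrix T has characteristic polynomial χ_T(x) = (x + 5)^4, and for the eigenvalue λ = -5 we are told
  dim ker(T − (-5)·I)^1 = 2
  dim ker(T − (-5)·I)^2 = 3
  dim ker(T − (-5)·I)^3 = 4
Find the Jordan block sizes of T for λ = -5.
Block sizes for λ = -5: [3, 1]

From the dimensions of kernels of powers, the number of Jordan blocks of size at least j is d_j − d_{j−1} where d_j = dim ker(N^j) (with d_0 = 0). Computing the differences gives [2, 1, 1].
The number of blocks of size exactly k is (#blocks of size ≥ k) − (#blocks of size ≥ k + 1), so the partition is: 1 block(s) of size 1, 1 block(s) of size 3.
In nonincreasing order the block sizes are [3, 1].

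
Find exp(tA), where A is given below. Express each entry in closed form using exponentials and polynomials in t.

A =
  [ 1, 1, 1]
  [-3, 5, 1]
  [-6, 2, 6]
e^{tA} =
  [-3*t*exp(4*t) + exp(4*t), t*exp(4*t), t*exp(4*t)]
  [-3*t*exp(4*t), t*exp(4*t) + exp(4*t), t*exp(4*t)]
  [-6*t*exp(4*t), 2*t*exp(4*t), 2*t*exp(4*t) + exp(4*t)]

Strategy: write A = P · J · P⁻¹ where J is a Jordan canonical form, so e^{tA} = P · e^{tJ} · P⁻¹, and e^{tJ} can be computed block-by-block.

A has Jordan form
J =
  [4, 1, 0]
  [0, 4, 0]
  [0, 0, 4]
(up to reordering of blocks).

Per-block formulas:
  For a 1×1 block at λ = 4: exp(t · [4]) = [e^(4t)].
  For a 2×2 Jordan block J_2(4): exp(t · J_2(4)) = e^(4t)·(I + t·N), where N is the 2×2 nilpotent shift.

After assembling e^{tJ} and conjugating by P, we get:

e^{tA} =
  [-3*t*exp(4*t) + exp(4*t), t*exp(4*t), t*exp(4*t)]
  [-3*t*exp(4*t), t*exp(4*t) + exp(4*t), t*exp(4*t)]
  [-6*t*exp(4*t), 2*t*exp(4*t), 2*t*exp(4*t) + exp(4*t)]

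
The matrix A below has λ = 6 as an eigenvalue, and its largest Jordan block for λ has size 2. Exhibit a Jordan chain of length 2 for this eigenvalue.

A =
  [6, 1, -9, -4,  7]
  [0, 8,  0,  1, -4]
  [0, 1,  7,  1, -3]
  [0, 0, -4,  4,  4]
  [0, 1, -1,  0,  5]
A Jordan chain for λ = 6 of length 2:
v_1 = (1, 2, 1, 0, 1)ᵀ
v_2 = (0, 1, 0, 0, 0)ᵀ

Let N = A − (6)·I. We want v_2 with N^2 v_2 = 0 but N^1 v_2 ≠ 0; then v_{j-1} := N · v_j for j = 2, …, 2.

Pick v_2 = (0, 1, 0, 0, 0)ᵀ.
Then v_1 = N · v_2 = (1, 2, 1, 0, 1)ᵀ.

Sanity check: (A − (6)·I) v_1 = (0, 0, 0, 0, 0)ᵀ = 0. ✓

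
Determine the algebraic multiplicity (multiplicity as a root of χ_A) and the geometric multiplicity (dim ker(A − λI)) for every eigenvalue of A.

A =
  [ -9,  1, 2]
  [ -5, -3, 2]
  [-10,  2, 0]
λ = -4: alg = 3, geom = 2

Step 1 — factor the characteristic polynomial to read off the algebraic multiplicities:
  χ_A(x) = (x + 4)^3

Step 2 — compute geometric multiplicities via the rank-nullity identity g(λ) = n − rank(A − λI):
  rank(A − (-4)·I) = 1, so dim ker(A − (-4)·I) = n − 1 = 2

Summary:
  λ = -4: algebraic multiplicity = 3, geometric multiplicity = 2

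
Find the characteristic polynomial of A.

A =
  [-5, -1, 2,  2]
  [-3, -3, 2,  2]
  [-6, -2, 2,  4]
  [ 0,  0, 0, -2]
x^4 + 8*x^3 + 24*x^2 + 32*x + 16

Expanding det(x·I − A) (e.g. by cofactor expansion or by noting that A is similar to its Jordan form J, which has the same characteristic polynomial as A) gives
  χ_A(x) = x^4 + 8*x^3 + 24*x^2 + 32*x + 16
which factors as (x + 2)^4. The eigenvalues (with algebraic multiplicities) are λ = -2 with multiplicity 4.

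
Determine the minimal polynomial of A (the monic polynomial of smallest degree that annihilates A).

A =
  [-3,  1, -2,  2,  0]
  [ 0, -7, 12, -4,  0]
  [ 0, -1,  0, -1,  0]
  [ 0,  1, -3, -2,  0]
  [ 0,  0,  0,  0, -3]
x^2 + 6*x + 9

The characteristic polynomial is χ_A(x) = (x + 3)^5, so the eigenvalues are known. The minimal polynomial is
  m_A(x) = Π_λ (x − λ)^{k_λ}
where k_λ is the size of the *largest* Jordan block for λ (equivalently, the smallest k with (A − λI)^k v = 0 for every generalised eigenvector v of λ).

  λ = -3: largest Jordan block has size 2, contributing (x + 3)^2

So m_A(x) = (x + 3)^2 = x^2 + 6*x + 9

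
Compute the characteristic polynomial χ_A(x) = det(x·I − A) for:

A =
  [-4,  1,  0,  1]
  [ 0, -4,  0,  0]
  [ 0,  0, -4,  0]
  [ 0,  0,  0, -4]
x^4 + 16*x^3 + 96*x^2 + 256*x + 256

Expanding det(x·I − A) (e.g. by cofactor expansion or by noting that A is similar to its Jordan form J, which has the same characteristic polynomial as A) gives
  χ_A(x) = x^4 + 16*x^3 + 96*x^2 + 256*x + 256
which factors as (x + 4)^4. The eigenvalues (with algebraic multiplicities) are λ = -4 with multiplicity 4.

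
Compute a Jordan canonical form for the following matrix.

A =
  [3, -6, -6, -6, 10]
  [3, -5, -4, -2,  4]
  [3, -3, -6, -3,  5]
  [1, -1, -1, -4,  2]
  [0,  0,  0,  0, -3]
J_3(-3) ⊕ J_2(-3)

The characteristic polynomial is
  det(x·I − A) = x^5 + 15*x^4 + 90*x^3 + 270*x^2 + 405*x + 243 = (x + 3)^5

Eigenvalues and multiplicities (the geometric multiplicity of λ is n − rank(A − λI), which equals the number of Jordan blocks for λ):
  λ = -3: algebraic multiplicity = 5, geometric multiplicity = 2

Determining the block sizes for each eigenvalue:
  λ = -3: with am = 5 and gm = 2, the partition is not yet determined (e.g. several partitions of 5 into 2 parts exist). Let N = A − (-3)·I. Computing rank(N^1) = 3, rank(N^2) = 1, rank(N^3) = 0; the number of blocks of size ≥ j is rank(N^{j−1}) − rank(N^j), giving [2, 2, 1]. So we have 1 block(s) of size 3, 1 block(s) of size 2 → block sizes [3, 2]

Assembling the blocks gives a Jordan form
J =
  [-3,  1,  0,  0,  0]
  [ 0, -3,  1,  0,  0]
  [ 0,  0, -3,  0,  0]
  [ 0,  0,  0, -3,  1]
  [ 0,  0,  0,  0, -3]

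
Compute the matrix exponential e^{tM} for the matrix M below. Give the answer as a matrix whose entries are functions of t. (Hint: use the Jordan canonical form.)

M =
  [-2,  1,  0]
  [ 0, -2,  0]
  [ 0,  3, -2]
e^{tM} =
  [exp(-2*t), t*exp(-2*t), 0]
  [0, exp(-2*t), 0]
  [0, 3*t*exp(-2*t), exp(-2*t)]

Strategy: write M = P · J · P⁻¹ where J is a Jordan canonical form, so e^{tM} = P · e^{tJ} · P⁻¹, and e^{tJ} can be computed block-by-block.

M has Jordan form
J =
  [-2,  1,  0]
  [ 0, -2,  0]
  [ 0,  0, -2]
(up to reordering of blocks).

Per-block formulas:
  For a 2×2 Jordan block J_2(-2): exp(t · J_2(-2)) = e^(-2t)·(I + t·N), where N is the 2×2 nilpotent shift.
  For a 1×1 block at λ = -2: exp(t · [-2]) = [e^(-2t)].

After assembling e^{tJ} and conjugating by P, we get:

e^{tM} =
  [exp(-2*t), t*exp(-2*t), 0]
  [0, exp(-2*t), 0]
  [0, 3*t*exp(-2*t), exp(-2*t)]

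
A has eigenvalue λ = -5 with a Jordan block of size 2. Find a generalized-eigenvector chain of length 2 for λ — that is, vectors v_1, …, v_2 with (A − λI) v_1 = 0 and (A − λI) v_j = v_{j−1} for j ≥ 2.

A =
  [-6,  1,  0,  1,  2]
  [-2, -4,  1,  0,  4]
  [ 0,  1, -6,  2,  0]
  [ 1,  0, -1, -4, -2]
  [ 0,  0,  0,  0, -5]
A Jordan chain for λ = -5 of length 2:
v_1 = (-1, -2, 0, 1, 0)ᵀ
v_2 = (1, 0, 0, 0, 0)ᵀ

Let N = A − (-5)·I. We want v_2 with N^2 v_2 = 0 but N^1 v_2 ≠ 0; then v_{j-1} := N · v_j for j = 2, …, 2.

Pick v_2 = (1, 0, 0, 0, 0)ᵀ.
Then v_1 = N · v_2 = (-1, -2, 0, 1, 0)ᵀ.

Sanity check: (A − (-5)·I) v_1 = (0, 0, 0, 0, 0)ᵀ = 0. ✓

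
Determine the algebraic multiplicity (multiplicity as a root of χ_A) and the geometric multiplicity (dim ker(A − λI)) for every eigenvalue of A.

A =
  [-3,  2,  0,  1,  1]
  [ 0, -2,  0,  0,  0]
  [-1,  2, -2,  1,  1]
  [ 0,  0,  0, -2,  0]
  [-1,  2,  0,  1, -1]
λ = -2: alg = 5, geom = 4

Step 1 — factor the characteristic polynomial to read off the algebraic multiplicities:
  χ_A(x) = (x + 2)^5

Step 2 — compute geometric multiplicities via the rank-nullity identity g(λ) = n − rank(A − λI):
  rank(A − (-2)·I) = 1, so dim ker(A − (-2)·I) = n − 1 = 4

Summary:
  λ = -2: algebraic multiplicity = 5, geometric multiplicity = 4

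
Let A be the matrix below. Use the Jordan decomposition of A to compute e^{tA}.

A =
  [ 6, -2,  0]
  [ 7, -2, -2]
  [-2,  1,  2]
e^{tA} =
  [t^2*exp(2*t) + 4*t*exp(2*t) + exp(2*t), -2*t*exp(2*t), 2*t^2*exp(2*t)]
  [2*t^2*exp(2*t) + 7*t*exp(2*t), -4*t*exp(2*t) + exp(2*t), 4*t^2*exp(2*t) - 2*t*exp(2*t)]
  [-t^2*exp(2*t)/2 - 2*t*exp(2*t), t*exp(2*t), -t^2*exp(2*t) + exp(2*t)]

Strategy: write A = P · J · P⁻¹ where J is a Jordan canonical form, so e^{tA} = P · e^{tJ} · P⁻¹, and e^{tJ} can be computed block-by-block.

A has Jordan form
J =
  [2, 1, 0]
  [0, 2, 1]
  [0, 0, 2]
(up to reordering of blocks).

Per-block formulas:
  For a 3×3 Jordan block J_3(2): exp(t · J_3(2)) = e^(2t)·(I + t·N + (t^2/2)·N^2), where N is the 3×3 nilpotent shift.

After assembling e^{tJ} and conjugating by P, we get:

e^{tA} =
  [t^2*exp(2*t) + 4*t*exp(2*t) + exp(2*t), -2*t*exp(2*t), 2*t^2*exp(2*t)]
  [2*t^2*exp(2*t) + 7*t*exp(2*t), -4*t*exp(2*t) + exp(2*t), 4*t^2*exp(2*t) - 2*t*exp(2*t)]
  [-t^2*exp(2*t)/2 - 2*t*exp(2*t), t*exp(2*t), -t^2*exp(2*t) + exp(2*t)]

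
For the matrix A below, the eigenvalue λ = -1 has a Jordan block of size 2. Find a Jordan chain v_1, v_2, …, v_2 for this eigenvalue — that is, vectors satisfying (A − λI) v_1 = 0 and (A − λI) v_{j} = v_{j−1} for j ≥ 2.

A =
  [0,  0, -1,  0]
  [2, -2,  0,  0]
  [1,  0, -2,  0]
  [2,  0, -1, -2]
A Jordan chain for λ = -1 of length 2:
v_1 = (-1, -2, -1, -1)ᵀ
v_2 = (0, 2, 1, 0)ᵀ

Let N = A − (-1)·I. We want v_2 with N^2 v_2 = 0 but N^1 v_2 ≠ 0; then v_{j-1} := N · v_j for j = 2, …, 2.

Pick v_2 = (0, 2, 1, 0)ᵀ.
Then v_1 = N · v_2 = (-1, -2, -1, -1)ᵀ.

Sanity check: (A − (-1)·I) v_1 = (0, 0, 0, 0)ᵀ = 0. ✓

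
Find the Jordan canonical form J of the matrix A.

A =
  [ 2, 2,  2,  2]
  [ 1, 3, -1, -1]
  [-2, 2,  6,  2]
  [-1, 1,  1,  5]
J_2(4) ⊕ J_1(4) ⊕ J_1(4)

The characteristic polynomial is
  det(x·I − A) = x^4 - 16*x^3 + 96*x^2 - 256*x + 256 = (x - 4)^4

Eigenvalues and multiplicities (the geometric multiplicity of λ is n − rank(A − λI), which equals the number of Jordan blocks for λ):
  λ = 4: algebraic multiplicity = 4, geometric multiplicity = 3

Determining the block sizes for each eigenvalue:
  λ = 4: 3 blocks summing to 4 forces exactly one block of size 2 and the rest size 1 → block sizes [2, 1, 1]

Assembling the blocks gives a Jordan form
J =
  [4, 1, 0, 0]
  [0, 4, 0, 0]
  [0, 0, 4, 0]
  [0, 0, 0, 4]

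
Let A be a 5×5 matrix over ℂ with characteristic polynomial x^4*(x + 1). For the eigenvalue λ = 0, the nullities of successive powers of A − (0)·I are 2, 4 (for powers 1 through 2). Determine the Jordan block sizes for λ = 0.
Block sizes for λ = 0: [2, 2]

From the dimensions of kernels of powers, the number of Jordan blocks of size at least j is d_j − d_{j−1} where d_j = dim ker(N^j) (with d_0 = 0). Computing the differences gives [2, 2].
The number of blocks of size exactly k is (#blocks of size ≥ k) − (#blocks of size ≥ k + 1), so the partition is: 2 block(s) of size 2.
In nonincreasing order the block sizes are [2, 2].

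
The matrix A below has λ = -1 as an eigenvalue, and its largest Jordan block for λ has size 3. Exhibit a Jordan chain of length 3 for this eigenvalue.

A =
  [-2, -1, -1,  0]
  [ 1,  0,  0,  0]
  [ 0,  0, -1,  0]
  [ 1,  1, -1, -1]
A Jordan chain for λ = -1 of length 3:
v_1 = (1, -1, 0, -1)ᵀ
v_2 = (-1, 0, 0, -1)ᵀ
v_3 = (0, 0, 1, 0)ᵀ

Let N = A − (-1)·I. We want v_3 with N^3 v_3 = 0 but N^2 v_3 ≠ 0; then v_{j-1} := N · v_j for j = 3, …, 2.

Pick v_3 = (0, 0, 1, 0)ᵀ.
Then v_2 = N · v_3 = (-1, 0, 0, -1)ᵀ.
Then v_1 = N · v_2 = (1, -1, 0, -1)ᵀ.

Sanity check: (A − (-1)·I) v_1 = (0, 0, 0, 0)ᵀ = 0. ✓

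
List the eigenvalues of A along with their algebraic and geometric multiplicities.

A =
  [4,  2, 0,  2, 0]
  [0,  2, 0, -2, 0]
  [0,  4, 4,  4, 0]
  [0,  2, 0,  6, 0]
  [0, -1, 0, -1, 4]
λ = 4: alg = 5, geom = 4

Step 1 — factor the characteristic polynomial to read off the algebraic multiplicities:
  χ_A(x) = (x - 4)^5

Step 2 — compute geometric multiplicities via the rank-nullity identity g(λ) = n − rank(A − λI):
  rank(A − (4)·I) = 1, so dim ker(A − (4)·I) = n − 1 = 4

Summary:
  λ = 4: algebraic multiplicity = 5, geometric multiplicity = 4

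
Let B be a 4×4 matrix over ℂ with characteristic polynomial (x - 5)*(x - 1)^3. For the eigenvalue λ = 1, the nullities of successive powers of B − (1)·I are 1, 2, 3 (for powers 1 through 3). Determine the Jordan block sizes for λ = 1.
Block sizes for λ = 1: [3]

From the dimensions of kernels of powers, the number of Jordan blocks of size at least j is d_j − d_{j−1} where d_j = dim ker(N^j) (with d_0 = 0). Computing the differences gives [1, 1, 1].
The number of blocks of size exactly k is (#blocks of size ≥ k) − (#blocks of size ≥ k + 1), so the partition is: 1 block(s) of size 3.
In nonincreasing order the block sizes are [3].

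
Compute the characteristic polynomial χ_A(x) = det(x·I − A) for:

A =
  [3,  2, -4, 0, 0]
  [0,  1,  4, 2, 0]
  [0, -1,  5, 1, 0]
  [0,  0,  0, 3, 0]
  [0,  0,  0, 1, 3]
x^5 - 15*x^4 + 90*x^3 - 270*x^2 + 405*x - 243

Expanding det(x·I − A) (e.g. by cofactor expansion or by noting that A is similar to its Jordan form J, which has the same characteristic polynomial as A) gives
  χ_A(x) = x^5 - 15*x^4 + 90*x^3 - 270*x^2 + 405*x - 243
which factors as (x - 3)^5. The eigenvalues (with algebraic multiplicities) are λ = 3 with multiplicity 5.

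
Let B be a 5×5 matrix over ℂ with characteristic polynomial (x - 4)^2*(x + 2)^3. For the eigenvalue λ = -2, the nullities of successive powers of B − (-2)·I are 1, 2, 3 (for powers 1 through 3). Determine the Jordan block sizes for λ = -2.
Block sizes for λ = -2: [3]

From the dimensions of kernels of powers, the number of Jordan blocks of size at least j is d_j − d_{j−1} where d_j = dim ker(N^j) (with d_0 = 0). Computing the differences gives [1, 1, 1].
The number of blocks of size exactly k is (#blocks of size ≥ k) − (#blocks of size ≥ k + 1), so the partition is: 1 block(s) of size 3.
In nonincreasing order the block sizes are [3].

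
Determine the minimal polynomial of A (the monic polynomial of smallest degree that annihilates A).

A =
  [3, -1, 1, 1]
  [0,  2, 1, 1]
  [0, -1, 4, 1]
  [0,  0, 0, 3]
x^2 - 6*x + 9

The characteristic polynomial is χ_A(x) = (x - 3)^4, so the eigenvalues are known. The minimal polynomial is
  m_A(x) = Π_λ (x − λ)^{k_λ}
where k_λ is the size of the *largest* Jordan block for λ (equivalently, the smallest k with (A − λI)^k v = 0 for every generalised eigenvector v of λ).

  λ = 3: largest Jordan block has size 2, contributing (x − 3)^2

So m_A(x) = (x - 3)^2 = x^2 - 6*x + 9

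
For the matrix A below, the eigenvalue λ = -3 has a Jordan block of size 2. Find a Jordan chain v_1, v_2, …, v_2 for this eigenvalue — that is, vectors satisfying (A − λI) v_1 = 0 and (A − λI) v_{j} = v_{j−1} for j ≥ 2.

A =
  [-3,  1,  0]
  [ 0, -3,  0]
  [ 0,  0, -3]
A Jordan chain for λ = -3 of length 2:
v_1 = (1, 0, 0)ᵀ
v_2 = (0, 1, 0)ᵀ

Let N = A − (-3)·I. We want v_2 with N^2 v_2 = 0 but N^1 v_2 ≠ 0; then v_{j-1} := N · v_j for j = 2, …, 2.

Pick v_2 = (0, 1, 0)ᵀ.
Then v_1 = N · v_2 = (1, 0, 0)ᵀ.

Sanity check: (A − (-3)·I) v_1 = (0, 0, 0)ᵀ = 0. ✓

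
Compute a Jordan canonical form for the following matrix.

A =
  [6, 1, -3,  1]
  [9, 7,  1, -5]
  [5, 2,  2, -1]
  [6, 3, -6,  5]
J_3(5) ⊕ J_1(5)

The characteristic polynomial is
  det(x·I − A) = x^4 - 20*x^3 + 150*x^2 - 500*x + 625 = (x - 5)^4

Eigenvalues and multiplicities (the geometric multiplicity of λ is n − rank(A − λI), which equals the number of Jordan blocks for λ):
  λ = 5: algebraic multiplicity = 4, geometric multiplicity = 2

Determining the block sizes for each eigenvalue:
  λ = 5: with am = 4 and gm = 2, the partition is not yet determined (e.g. several partitions of 4 into 2 parts exist). Let N = A − (5)·I. Computing rank(N^1) = 2, rank(N^2) = 1, rank(N^3) = 0; the number of blocks of size ≥ j is rank(N^{j−1}) − rank(N^j), giving [2, 1, 1]. So we have 1 block(s) of size 3, 1 block(s) of size 1 → block sizes [3, 1]

Assembling the blocks gives a Jordan form
J =
  [5, 1, 0, 0]
  [0, 5, 1, 0]
  [0, 0, 5, 0]
  [0, 0, 0, 5]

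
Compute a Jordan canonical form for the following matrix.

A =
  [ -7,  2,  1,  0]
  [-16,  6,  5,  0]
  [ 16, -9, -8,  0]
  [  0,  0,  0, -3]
J_3(-3) ⊕ J_1(-3)

The characteristic polynomial is
  det(x·I − A) = x^4 + 12*x^3 + 54*x^2 + 108*x + 81 = (x + 3)^4

Eigenvalues and multiplicities (the geometric multiplicity of λ is n − rank(A − λI), which equals the number of Jordan blocks for λ):
  λ = -3: algebraic multiplicity = 4, geometric multiplicity = 2

Determining the block sizes for each eigenvalue:
  λ = -3: with am = 4 and gm = 2, the partition is not yet determined (e.g. several partitions of 4 into 2 parts exist). Let N = A − (-3)·I. Computing rank(N^1) = 2, rank(N^2) = 1, rank(N^3) = 0; the number of blocks of size ≥ j is rank(N^{j−1}) − rank(N^j), giving [2, 1, 1]. So we have 1 block(s) of size 3, 1 block(s) of size 1 → block sizes [3, 1]

Assembling the blocks gives a Jordan form
J =
  [-3,  1,  0,  0]
  [ 0, -3,  1,  0]
  [ 0,  0, -3,  0]
  [ 0,  0,  0, -3]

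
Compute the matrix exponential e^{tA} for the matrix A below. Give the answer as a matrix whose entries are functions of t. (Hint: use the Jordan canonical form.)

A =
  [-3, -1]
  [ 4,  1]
e^{tA} =
  [-2*t*exp(-t) + exp(-t), -t*exp(-t)]
  [4*t*exp(-t), 2*t*exp(-t) + exp(-t)]

Strategy: write A = P · J · P⁻¹ where J is a Jordan canonical form, so e^{tA} = P · e^{tJ} · P⁻¹, and e^{tJ} can be computed block-by-block.

A has Jordan form
J =
  [-1,  1]
  [ 0, -1]
(up to reordering of blocks).

Per-block formulas:
  For a 2×2 Jordan block J_2(-1): exp(t · J_2(-1)) = e^(-1t)·(I + t·N), where N is the 2×2 nilpotent shift.

After assembling e^{tJ} and conjugating by P, we get:

e^{tA} =
  [-2*t*exp(-t) + exp(-t), -t*exp(-t)]
  [4*t*exp(-t), 2*t*exp(-t) + exp(-t)]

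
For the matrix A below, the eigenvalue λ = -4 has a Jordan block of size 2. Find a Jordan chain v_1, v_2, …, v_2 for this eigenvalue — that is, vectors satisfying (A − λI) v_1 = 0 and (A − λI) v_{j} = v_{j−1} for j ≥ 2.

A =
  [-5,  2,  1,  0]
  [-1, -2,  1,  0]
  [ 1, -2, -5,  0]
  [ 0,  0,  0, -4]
A Jordan chain for λ = -4 of length 2:
v_1 = (-1, -1, 1, 0)ᵀ
v_2 = (1, 0, 0, 0)ᵀ

Let N = A − (-4)·I. We want v_2 with N^2 v_2 = 0 but N^1 v_2 ≠ 0; then v_{j-1} := N · v_j for j = 2, …, 2.

Pick v_2 = (1, 0, 0, 0)ᵀ.
Then v_1 = N · v_2 = (-1, -1, 1, 0)ᵀ.

Sanity check: (A − (-4)·I) v_1 = (0, 0, 0, 0)ᵀ = 0. ✓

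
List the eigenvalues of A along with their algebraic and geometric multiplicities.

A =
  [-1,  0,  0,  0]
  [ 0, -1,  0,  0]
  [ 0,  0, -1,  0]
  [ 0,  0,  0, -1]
λ = -1: alg = 4, geom = 4

Step 1 — factor the characteristic polynomial to read off the algebraic multiplicities:
  χ_A(x) = (x + 1)^4

Step 2 — compute geometric multiplicities via the rank-nullity identity g(λ) = n − rank(A − λI):
  rank(A − (-1)·I) = 0, so dim ker(A − (-1)·I) = n − 0 = 4

Summary:
  λ = -1: algebraic multiplicity = 4, geometric multiplicity = 4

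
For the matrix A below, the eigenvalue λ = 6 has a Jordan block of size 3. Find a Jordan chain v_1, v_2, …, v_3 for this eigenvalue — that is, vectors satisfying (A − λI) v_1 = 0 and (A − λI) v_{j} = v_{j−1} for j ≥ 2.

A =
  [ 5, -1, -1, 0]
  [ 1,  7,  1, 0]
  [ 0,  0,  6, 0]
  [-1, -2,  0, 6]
A Jordan chain for λ = 6 of length 3:
v_1 = (0, 0, 0, -1)ᵀ
v_2 = (-1, 1, 0, -1)ᵀ
v_3 = (1, 0, 0, 0)ᵀ

Let N = A − (6)·I. We want v_3 with N^3 v_3 = 0 but N^2 v_3 ≠ 0; then v_{j-1} := N · v_j for j = 3, …, 2.

Pick v_3 = (1, 0, 0, 0)ᵀ.
Then v_2 = N · v_3 = (-1, 1, 0, -1)ᵀ.
Then v_1 = N · v_2 = (0, 0, 0, -1)ᵀ.

Sanity check: (A − (6)·I) v_1 = (0, 0, 0, 0)ᵀ = 0. ✓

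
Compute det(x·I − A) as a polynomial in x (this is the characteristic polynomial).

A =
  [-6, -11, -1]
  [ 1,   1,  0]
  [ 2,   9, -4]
x^3 + 9*x^2 + 27*x + 27

Expanding det(x·I − A) (e.g. by cofactor expansion or by noting that A is similar to its Jordan form J, which has the same characteristic polynomial as A) gives
  χ_A(x) = x^3 + 9*x^2 + 27*x + 27
which factors as (x + 3)^3. The eigenvalues (with algebraic multiplicities) are λ = -3 with multiplicity 3.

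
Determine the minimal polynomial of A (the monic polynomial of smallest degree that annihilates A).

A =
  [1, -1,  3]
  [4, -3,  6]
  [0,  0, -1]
x^2 + 2*x + 1

The characteristic polynomial is χ_A(x) = (x + 1)^3, so the eigenvalues are known. The minimal polynomial is
  m_A(x) = Π_λ (x − λ)^{k_λ}
where k_λ is the size of the *largest* Jordan block for λ (equivalently, the smallest k with (A − λI)^k v = 0 for every generalised eigenvector v of λ).

  λ = -1: largest Jordan block has size 2, contributing (x + 1)^2

So m_A(x) = (x + 1)^2 = x^2 + 2*x + 1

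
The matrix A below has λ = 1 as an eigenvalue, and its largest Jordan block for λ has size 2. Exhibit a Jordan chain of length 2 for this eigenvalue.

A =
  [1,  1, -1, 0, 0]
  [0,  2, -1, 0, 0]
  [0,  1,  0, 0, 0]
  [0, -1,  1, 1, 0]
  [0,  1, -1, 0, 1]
A Jordan chain for λ = 1 of length 2:
v_1 = (1, 1, 1, -1, 1)ᵀ
v_2 = (0, 1, 0, 0, 0)ᵀ

Let N = A − (1)·I. We want v_2 with N^2 v_2 = 0 but N^1 v_2 ≠ 0; then v_{j-1} := N · v_j for j = 2, …, 2.

Pick v_2 = (0, 1, 0, 0, 0)ᵀ.
Then v_1 = N · v_2 = (1, 1, 1, -1, 1)ᵀ.

Sanity check: (A − (1)·I) v_1 = (0, 0, 0, 0, 0)ᵀ = 0. ✓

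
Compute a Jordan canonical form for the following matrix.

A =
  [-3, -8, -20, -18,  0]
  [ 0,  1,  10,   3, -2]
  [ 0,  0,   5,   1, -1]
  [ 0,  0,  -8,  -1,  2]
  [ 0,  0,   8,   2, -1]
J_1(-3) ⊕ J_2(1) ⊕ J_2(1)

The characteristic polynomial is
  det(x·I − A) = x^5 - x^4 - 6*x^3 + 14*x^2 - 11*x + 3 = (x - 1)^4*(x + 3)

Eigenvalues and multiplicities (the geometric multiplicity of λ is n − rank(A − λI), which equals the number of Jordan blocks for λ):
  λ = -3: algebraic multiplicity = 1, geometric multiplicity = 1
  λ = 1: algebraic multiplicity = 4, geometric multiplicity = 2

Determining the block sizes for each eigenvalue:
  λ = -3: one block (gm = 1), so the single block has size am = 1 → block sizes [1]
  λ = 1: with am = 4 and gm = 2, the partition is not yet determined (e.g. several partitions of 4 into 2 parts exist). Let N = A − (1)·I. Computing rank(N^1) = 3, rank(N^2) = 1; the number of blocks of size ≥ j is rank(N^{j−1}) − rank(N^j), giving [2, 2]. So we have 2 block(s) of size 2 → block sizes [2, 2]

Assembling the blocks gives a Jordan form
J =
  [-3, 0, 0, 0, 0]
  [ 0, 1, 1, 0, 0]
  [ 0, 0, 1, 0, 0]
  [ 0, 0, 0, 1, 1]
  [ 0, 0, 0, 0, 1]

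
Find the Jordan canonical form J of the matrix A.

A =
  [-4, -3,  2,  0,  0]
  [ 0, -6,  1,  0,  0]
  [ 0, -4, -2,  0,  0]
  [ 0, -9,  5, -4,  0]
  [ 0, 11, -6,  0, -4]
J_3(-4) ⊕ J_1(-4) ⊕ J_1(-4)

The characteristic polynomial is
  det(x·I − A) = x^5 + 20*x^4 + 160*x^3 + 640*x^2 + 1280*x + 1024 = (x + 4)^5

Eigenvalues and multiplicities (the geometric multiplicity of λ is n − rank(A − λI), which equals the number of Jordan blocks for λ):
  λ = -4: algebraic multiplicity = 5, geometric multiplicity = 3

Determining the block sizes for each eigenvalue:
  λ = -4: with am = 5 and gm = 3, the partition is not yet determined (e.g. several partitions of 5 into 3 parts exist). Let N = A − (-4)·I. Computing rank(N^1) = 2, rank(N^2) = 1, rank(N^3) = 0; the number of blocks of size ≥ j is rank(N^{j−1}) − rank(N^j), giving [3, 1, 1]. So we have 1 block(s) of size 3, 2 block(s) of size 1 → block sizes [3, 1, 1]

Assembling the blocks gives a Jordan form
J =
  [-4,  1,  0,  0,  0]
  [ 0, -4,  1,  0,  0]
  [ 0,  0, -4,  0,  0]
  [ 0,  0,  0, -4,  0]
  [ 0,  0,  0,  0, -4]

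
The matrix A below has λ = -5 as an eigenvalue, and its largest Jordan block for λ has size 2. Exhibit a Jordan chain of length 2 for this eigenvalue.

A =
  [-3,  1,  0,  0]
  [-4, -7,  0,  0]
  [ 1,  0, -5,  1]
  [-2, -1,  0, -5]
A Jordan chain for λ = -5 of length 2:
v_1 = (2, -4, 1, -2)ᵀ
v_2 = (1, 0, 0, 0)ᵀ

Let N = A − (-5)·I. We want v_2 with N^2 v_2 = 0 but N^1 v_2 ≠ 0; then v_{j-1} := N · v_j for j = 2, …, 2.

Pick v_2 = (1, 0, 0, 0)ᵀ.
Then v_1 = N · v_2 = (2, -4, 1, -2)ᵀ.

Sanity check: (A − (-5)·I) v_1 = (0, 0, 0, 0)ᵀ = 0. ✓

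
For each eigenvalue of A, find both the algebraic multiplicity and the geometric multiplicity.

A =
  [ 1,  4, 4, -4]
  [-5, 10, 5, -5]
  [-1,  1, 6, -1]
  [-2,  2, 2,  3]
λ = 5: alg = 4, geom = 3

Step 1 — factor the characteristic polynomial to read off the algebraic multiplicities:
  χ_A(x) = (x - 5)^4

Step 2 — compute geometric multiplicities via the rank-nullity identity g(λ) = n − rank(A − λI):
  rank(A − (5)·I) = 1, so dim ker(A − (5)·I) = n − 1 = 3

Summary:
  λ = 5: algebraic multiplicity = 4, geometric multiplicity = 3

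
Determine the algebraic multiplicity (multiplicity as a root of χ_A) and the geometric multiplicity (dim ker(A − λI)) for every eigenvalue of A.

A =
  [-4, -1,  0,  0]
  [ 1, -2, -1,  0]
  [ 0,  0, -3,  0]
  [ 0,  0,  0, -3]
λ = -3: alg = 4, geom = 2

Step 1 — factor the characteristic polynomial to read off the algebraic multiplicities:
  χ_A(x) = (x + 3)^4

Step 2 — compute geometric multiplicities via the rank-nullity identity g(λ) = n − rank(A − λI):
  rank(A − (-3)·I) = 2, so dim ker(A − (-3)·I) = n − 2 = 2

Summary:
  λ = -3: algebraic multiplicity = 4, geometric multiplicity = 2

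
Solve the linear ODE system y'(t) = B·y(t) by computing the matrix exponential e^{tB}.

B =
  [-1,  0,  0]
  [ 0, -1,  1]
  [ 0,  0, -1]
e^{tB} =
  [exp(-t), 0, 0]
  [0, exp(-t), t*exp(-t)]
  [0, 0, exp(-t)]

Strategy: write B = P · J · P⁻¹ where J is a Jordan canonical form, so e^{tB} = P · e^{tJ} · P⁻¹, and e^{tJ} can be computed block-by-block.

B has Jordan form
J =
  [-1,  1,  0]
  [ 0, -1,  0]
  [ 0,  0, -1]
(up to reordering of blocks).

Per-block formulas:
  For a 2×2 Jordan block J_2(-1): exp(t · J_2(-1)) = e^(-1t)·(I + t·N), where N is the 2×2 nilpotent shift.
  For a 1×1 block at λ = -1: exp(t · [-1]) = [e^(-1t)].

After assembling e^{tJ} and conjugating by P, we get:

e^{tB} =
  [exp(-t), 0, 0]
  [0, exp(-t), t*exp(-t)]
  [0, 0, exp(-t)]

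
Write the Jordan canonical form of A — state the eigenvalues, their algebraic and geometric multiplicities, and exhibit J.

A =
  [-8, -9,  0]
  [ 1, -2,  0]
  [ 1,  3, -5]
J_2(-5) ⊕ J_1(-5)

The characteristic polynomial is
  det(x·I − A) = x^3 + 15*x^2 + 75*x + 125 = (x + 5)^3

Eigenvalues and multiplicities (the geometric multiplicity of λ is n − rank(A − λI), which equals the number of Jordan blocks for λ):
  λ = -5: algebraic multiplicity = 3, geometric multiplicity = 2

Determining the block sizes for each eigenvalue:
  λ = -5: 2 blocks summing to 3 forces exactly one block of size 2 and the rest size 1 → block sizes [2, 1]

Assembling the blocks gives a Jordan form
J =
  [-5,  1,  0]
  [ 0, -5,  0]
  [ 0,  0, -5]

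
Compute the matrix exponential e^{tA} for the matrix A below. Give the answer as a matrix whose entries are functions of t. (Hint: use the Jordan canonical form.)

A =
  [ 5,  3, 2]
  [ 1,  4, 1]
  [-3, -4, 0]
e^{tA} =
  [t^2*exp(3*t)/2 + 2*t*exp(3*t) + exp(3*t), t^2*exp(3*t)/2 + 3*t*exp(3*t), t^2*exp(3*t)/2 + 2*t*exp(3*t)]
  [t*exp(3*t), t*exp(3*t) + exp(3*t), t*exp(3*t)]
  [-t^2*exp(3*t)/2 - 3*t*exp(3*t), -t^2*exp(3*t)/2 - 4*t*exp(3*t), -t^2*exp(3*t)/2 - 3*t*exp(3*t) + exp(3*t)]

Strategy: write A = P · J · P⁻¹ where J is a Jordan canonical form, so e^{tA} = P · e^{tJ} · P⁻¹, and e^{tJ} can be computed block-by-block.

A has Jordan form
J =
  [3, 1, 0]
  [0, 3, 1]
  [0, 0, 3]
(up to reordering of blocks).

Per-block formulas:
  For a 3×3 Jordan block J_3(3): exp(t · J_3(3)) = e^(3t)·(I + t·N + (t^2/2)·N^2), where N is the 3×3 nilpotent shift.

After assembling e^{tJ} and conjugating by P, we get:

e^{tA} =
  [t^2*exp(3*t)/2 + 2*t*exp(3*t) + exp(3*t), t^2*exp(3*t)/2 + 3*t*exp(3*t), t^2*exp(3*t)/2 + 2*t*exp(3*t)]
  [t*exp(3*t), t*exp(3*t) + exp(3*t), t*exp(3*t)]
  [-t^2*exp(3*t)/2 - 3*t*exp(3*t), -t^2*exp(3*t)/2 - 4*t*exp(3*t), -t^2*exp(3*t)/2 - 3*t*exp(3*t) + exp(3*t)]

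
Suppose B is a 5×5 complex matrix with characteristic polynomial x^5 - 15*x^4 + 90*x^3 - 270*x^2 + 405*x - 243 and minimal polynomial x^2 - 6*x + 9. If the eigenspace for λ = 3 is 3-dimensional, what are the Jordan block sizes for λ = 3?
Block sizes for λ = 3: [2, 2, 1]

Step 1 — from the characteristic polynomial, algebraic multiplicity of λ = 3 is 5. From dim ker(B − (3)·I) = 3, there are exactly 3 Jordan blocks for λ = 3.
Step 2 — from the minimal polynomial, the factor (x − 3)^2 tells us the largest block for λ = 3 has size 2.
Step 3 — with total size 5, 3 blocks, and largest block 2, the block sizes (in nonincreasing order) are [2, 2, 1].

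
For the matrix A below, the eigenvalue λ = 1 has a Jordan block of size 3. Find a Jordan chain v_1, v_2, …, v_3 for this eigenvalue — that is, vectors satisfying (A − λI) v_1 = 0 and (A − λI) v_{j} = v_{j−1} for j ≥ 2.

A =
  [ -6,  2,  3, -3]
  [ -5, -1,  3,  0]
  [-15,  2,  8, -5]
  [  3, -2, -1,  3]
A Jordan chain for λ = 1 of length 3:
v_1 = (-15, 0, -25, 10)ᵀ
v_2 = (-7, -5, -15, 3)ᵀ
v_3 = (1, 0, 0, 0)ᵀ

Let N = A − (1)·I. We want v_3 with N^3 v_3 = 0 but N^2 v_3 ≠ 0; then v_{j-1} := N · v_j for j = 3, …, 2.

Pick v_3 = (1, 0, 0, 0)ᵀ.
Then v_2 = N · v_3 = (-7, -5, -15, 3)ᵀ.
Then v_1 = N · v_2 = (-15, 0, -25, 10)ᵀ.

Sanity check: (A − (1)·I) v_1 = (0, 0, 0, 0)ᵀ = 0. ✓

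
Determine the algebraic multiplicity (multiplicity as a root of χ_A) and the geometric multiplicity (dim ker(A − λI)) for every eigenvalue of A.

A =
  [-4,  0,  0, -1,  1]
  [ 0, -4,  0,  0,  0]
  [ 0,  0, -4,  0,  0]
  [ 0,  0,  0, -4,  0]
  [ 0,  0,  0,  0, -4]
λ = -4: alg = 5, geom = 4

Step 1 — factor the characteristic polynomial to read off the algebraic multiplicities:
  χ_A(x) = (x + 4)^5

Step 2 — compute geometric multiplicities via the rank-nullity identity g(λ) = n − rank(A − λI):
  rank(A − (-4)·I) = 1, so dim ker(A − (-4)·I) = n − 1 = 4

Summary:
  λ = -4: algebraic multiplicity = 5, geometric multiplicity = 4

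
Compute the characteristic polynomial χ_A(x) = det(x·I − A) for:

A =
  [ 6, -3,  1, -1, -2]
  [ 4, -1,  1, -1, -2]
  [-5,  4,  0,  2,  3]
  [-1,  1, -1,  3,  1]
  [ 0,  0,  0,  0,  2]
x^5 - 10*x^4 + 40*x^3 - 80*x^2 + 80*x - 32

Expanding det(x·I − A) (e.g. by cofactor expansion or by noting that A is similar to its Jordan form J, which has the same characteristic polynomial as A) gives
  χ_A(x) = x^5 - 10*x^4 + 40*x^3 - 80*x^2 + 80*x - 32
which factors as (x - 2)^5. The eigenvalues (with algebraic multiplicities) are λ = 2 with multiplicity 5.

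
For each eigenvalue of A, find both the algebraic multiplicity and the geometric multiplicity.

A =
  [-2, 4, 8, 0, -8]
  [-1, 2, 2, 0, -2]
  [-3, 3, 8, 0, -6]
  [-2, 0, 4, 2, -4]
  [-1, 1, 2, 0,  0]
λ = 2: alg = 5, geom = 3

Step 1 — factor the characteristic polynomial to read off the algebraic multiplicities:
  χ_A(x) = (x - 2)^5

Step 2 — compute geometric multiplicities via the rank-nullity identity g(λ) = n − rank(A − λI):
  rank(A − (2)·I) = 2, so dim ker(A − (2)·I) = n − 2 = 3

Summary:
  λ = 2: algebraic multiplicity = 5, geometric multiplicity = 3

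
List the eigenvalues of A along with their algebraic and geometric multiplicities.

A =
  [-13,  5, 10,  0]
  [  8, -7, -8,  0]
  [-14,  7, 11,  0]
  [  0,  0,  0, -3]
λ = -3: alg = 4, geom = 3

Step 1 — factor the characteristic polynomial to read off the algebraic multiplicities:
  χ_A(x) = (x + 3)^4

Step 2 — compute geometric multiplicities via the rank-nullity identity g(λ) = n − rank(A − λI):
  rank(A − (-3)·I) = 1, so dim ker(A − (-3)·I) = n − 1 = 3

Summary:
  λ = -3: algebraic multiplicity = 4, geometric multiplicity = 3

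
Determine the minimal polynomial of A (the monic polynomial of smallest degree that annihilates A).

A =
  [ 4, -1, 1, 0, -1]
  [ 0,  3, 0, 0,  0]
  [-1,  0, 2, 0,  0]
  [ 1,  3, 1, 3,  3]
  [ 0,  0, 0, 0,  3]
x^3 - 9*x^2 + 27*x - 27

The characteristic polynomial is χ_A(x) = (x - 3)^5, so the eigenvalues are known. The minimal polynomial is
  m_A(x) = Π_λ (x − λ)^{k_λ}
where k_λ is the size of the *largest* Jordan block for λ (equivalently, the smallest k with (A − λI)^k v = 0 for every generalised eigenvector v of λ).

  λ = 3: largest Jordan block has size 3, contributing (x − 3)^3

So m_A(x) = (x - 3)^3 = x^3 - 9*x^2 + 27*x - 27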